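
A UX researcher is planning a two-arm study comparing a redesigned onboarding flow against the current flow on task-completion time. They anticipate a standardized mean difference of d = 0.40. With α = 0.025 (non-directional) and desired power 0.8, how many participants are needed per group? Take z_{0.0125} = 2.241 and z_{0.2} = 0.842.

For two independent groups with equal n: n = 2·((z_{α/2} + z_β) / d)².
z_{α/2} + z_β = 2.241 + 0.842 = 3.083.
n = 2 × (3.083 / 0.40)² = 2 × 7.708² = 2 × 59.41 = 118.8.
Round up to the next whole participant.

n = 119 per group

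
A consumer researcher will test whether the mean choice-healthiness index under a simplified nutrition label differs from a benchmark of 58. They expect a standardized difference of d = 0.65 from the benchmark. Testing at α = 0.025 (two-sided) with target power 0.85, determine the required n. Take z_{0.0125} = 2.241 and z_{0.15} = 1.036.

n = 26

For a one-sample test: n = ((z_{α/2} + z_β) / d)².
z_{α/2} + z_β = 2.241 + 1.036 = 3.277.
n = (3.277 / 0.65)² = 5.042² = 25.42.
Round up.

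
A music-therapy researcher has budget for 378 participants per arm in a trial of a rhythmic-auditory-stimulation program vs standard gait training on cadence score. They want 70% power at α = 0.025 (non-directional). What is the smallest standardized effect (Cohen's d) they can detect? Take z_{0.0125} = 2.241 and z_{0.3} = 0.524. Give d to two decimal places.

d_min ≈ 0.20

For two independent groups of n = 378 each: d_min = (z_{α/2} + z_β)·√(2/n).
z-sum = 2.241 + 0.524 = 2.765.
d_min = 2.765 × √(2/378) = 2.765 × 0.0727 = 0.201.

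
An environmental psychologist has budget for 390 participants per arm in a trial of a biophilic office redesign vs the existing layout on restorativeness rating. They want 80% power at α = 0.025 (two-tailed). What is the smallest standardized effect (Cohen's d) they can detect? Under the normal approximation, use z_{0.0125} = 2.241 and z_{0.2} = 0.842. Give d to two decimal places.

For two independent groups of n = 390 each: d_min = (z_{α/2} + z_β)·√(2/n).
z-sum = 2.241 + 0.842 = 3.083.
d_min = 3.083 × √(2/390) = 3.083 × 0.0716 = 0.221.

d_min ≈ 0.22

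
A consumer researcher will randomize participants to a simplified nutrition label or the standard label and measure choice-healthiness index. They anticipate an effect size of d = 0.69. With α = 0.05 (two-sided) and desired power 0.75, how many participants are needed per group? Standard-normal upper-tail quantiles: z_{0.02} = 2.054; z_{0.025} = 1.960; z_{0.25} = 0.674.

n = 30 per group

For two independent groups with equal n: n = 2·((z_{α/2} + z_β) / d)².
z_{α/2} + z_β = 1.960 + 0.674 = 2.634.
n = 2 × (2.634 / 0.69)² = 2 × 3.817² = 2 × 14.57 = 29.1.
Round up to the next whole participant.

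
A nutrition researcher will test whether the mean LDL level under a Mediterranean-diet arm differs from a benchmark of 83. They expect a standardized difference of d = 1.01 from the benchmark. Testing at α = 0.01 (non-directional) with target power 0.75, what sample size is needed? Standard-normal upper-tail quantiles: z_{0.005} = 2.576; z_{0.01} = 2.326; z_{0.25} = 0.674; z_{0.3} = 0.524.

For a one-sample test: n = ((z_{α/2} + z_β) / d)².
z_{α/2} + z_β = 2.576 + 0.674 = 3.250.
n = (3.250 / 1.01)² = 3.218² = 10.35.
Round up.

n = 11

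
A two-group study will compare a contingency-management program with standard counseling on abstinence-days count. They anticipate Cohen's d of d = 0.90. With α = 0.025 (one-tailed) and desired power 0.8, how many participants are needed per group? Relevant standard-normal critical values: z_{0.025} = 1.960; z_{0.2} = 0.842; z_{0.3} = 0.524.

n = 20 per group

For two independent groups with equal n: n = 2·((z_{α} + z_β) / d)².
z_{α} + z_β = 1.960 + 0.842 = 2.802.
n = 2 × (2.802 / 0.90)² = 2 × 3.113² = 2 × 9.69 = 19.4.
Round up to the next whole participant.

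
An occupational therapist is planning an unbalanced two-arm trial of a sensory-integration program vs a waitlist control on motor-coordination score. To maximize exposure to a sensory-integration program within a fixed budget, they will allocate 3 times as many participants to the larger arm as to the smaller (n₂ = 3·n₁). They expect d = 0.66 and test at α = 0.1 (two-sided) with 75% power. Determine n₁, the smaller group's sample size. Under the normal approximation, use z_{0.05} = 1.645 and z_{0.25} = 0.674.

With allocation ratio k = n₂/n₁ = 3, Var(x̄₁−x̄₂) = σ²(1/n₁ + 1/(k·n₁)) = σ²·(k+1)/(k·n₁).
So n₁ = (1 + 1/k)·((z_{α/2} + z_β)/d)² = 1.333 × (2.319/0.66)².
n₁ = 1.333 × 12.35 = 16.5.
Round up: n₁ = 17, giving n₂ = 3 × 17 = 51.

n₁ = 17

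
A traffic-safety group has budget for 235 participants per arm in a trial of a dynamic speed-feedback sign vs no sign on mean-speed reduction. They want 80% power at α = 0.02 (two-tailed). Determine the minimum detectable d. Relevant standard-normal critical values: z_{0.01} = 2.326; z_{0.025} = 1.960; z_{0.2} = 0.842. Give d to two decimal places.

d_min ≈ 0.29

For two independent groups of n = 235 each: d_min = (z_{α/2} + z_β)·√(2/n).
z-sum = 2.326 + 0.842 = 3.168.
d_min = 3.168 × √(2/235) = 3.168 × 0.0923 = 0.292.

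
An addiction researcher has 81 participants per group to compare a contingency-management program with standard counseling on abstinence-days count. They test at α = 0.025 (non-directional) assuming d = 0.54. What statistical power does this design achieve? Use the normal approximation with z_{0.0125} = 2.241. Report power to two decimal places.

For two equal groups, power = Φ(d·√(n/2) − z_{α/2}).
d·√(n/2) = 0.54 × √(81/2) = 0.54 × 6.364 = 3.437.
z_β = 3.437 − 2.241 = 1.196.
Power = Φ(1.196) = 0.884.

power ≈ 0.88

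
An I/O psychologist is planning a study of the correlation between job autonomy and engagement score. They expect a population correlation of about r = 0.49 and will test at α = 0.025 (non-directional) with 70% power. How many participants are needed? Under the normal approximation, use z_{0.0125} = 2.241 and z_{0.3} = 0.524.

n = 30

Fisher's z: C = ½·ln((1+r)/(1−r)) = ½·ln(2.9216) = 0.5361.
n = ((z_{α/2} + z_β)/C)² + 3.
(2.241 + 0.524) / 0.5361 = 2.765 / 0.5361 = 5.158.
n = 5.158² + 3 = 26.60 + 3 = 29.6.
Round up.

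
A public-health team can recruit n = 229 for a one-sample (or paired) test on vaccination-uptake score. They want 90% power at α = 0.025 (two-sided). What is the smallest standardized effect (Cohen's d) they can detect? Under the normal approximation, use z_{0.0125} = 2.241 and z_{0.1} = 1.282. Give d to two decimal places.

d_min ≈ 0.23

For a single sample (or paired design) of n = 229: d_min = (z_{α/2} + z_β)/√n.
z-sum = 2.241 + 1.282 = 3.523.
d_min = 3.523 / √229 = 3.523 / 15.133 = 0.233.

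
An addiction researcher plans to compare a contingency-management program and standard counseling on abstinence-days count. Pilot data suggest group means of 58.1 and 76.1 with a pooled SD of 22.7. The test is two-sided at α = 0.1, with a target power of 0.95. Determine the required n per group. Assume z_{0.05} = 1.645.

Cohen's d = |M₁ − M₂| / SD_pooled = |58.1 − 76.1| / 22.7 = 18.0 / 22.7 = 0.793.
For two independent groups with equal n: n = 2·((z_{α/2} + z_β) / d)².
z_{α/2} + z_β = 1.645 + 1.645 = 3.290.
n = 2 × (3.290 / 0.793)² = 2 × 4.149² = 2 × 17.21 = 34.4.
Round up to the next whole participant.

n = 35 per group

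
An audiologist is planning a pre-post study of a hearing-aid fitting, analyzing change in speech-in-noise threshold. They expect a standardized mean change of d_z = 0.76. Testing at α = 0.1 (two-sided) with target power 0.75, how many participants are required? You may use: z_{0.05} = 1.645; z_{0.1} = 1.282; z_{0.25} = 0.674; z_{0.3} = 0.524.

n = 10 pairs

For a paired (one-sample on differences) test: n = ((z_{α/2} + z_β) / d)².
z_{α/2} + z_β = 1.645 + 0.674 = 2.319.
n = (2.319 / 0.76)² = 3.051² = 9.31.
Round up.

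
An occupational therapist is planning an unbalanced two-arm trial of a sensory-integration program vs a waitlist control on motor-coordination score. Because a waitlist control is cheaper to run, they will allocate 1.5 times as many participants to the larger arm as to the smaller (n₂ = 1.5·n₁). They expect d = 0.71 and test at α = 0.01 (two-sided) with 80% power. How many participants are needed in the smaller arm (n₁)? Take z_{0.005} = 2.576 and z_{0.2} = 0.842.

With allocation ratio k = n₂/n₁ = 1.5, Var(x̄₁−x̄₂) = σ²(1/n₁ + 1/(k·n₁)) = σ²·(k+1)/(k·n₁).
So n₁ = (1 + 1/k)·((z_{α/2} + z_β)/d)² = 1.667 × (3.418/0.71)².
n₁ = 1.667 × 23.18 = 38.6.
Round up: n₁ = 39, giving n₂ = ⌈1.5 × 39⌉ = ⌈58.5⌉ = 59.

n₁ = 39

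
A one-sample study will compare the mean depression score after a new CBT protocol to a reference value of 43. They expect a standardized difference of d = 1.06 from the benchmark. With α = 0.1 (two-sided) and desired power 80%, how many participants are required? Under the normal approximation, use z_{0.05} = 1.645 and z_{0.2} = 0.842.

For a one-sample test: n = ((z_{α/2} + z_β) / d)².
z_{α/2} + z_β = 1.645 + 0.842 = 2.487.
n = (2.487 / 1.06)² = 2.346² = 5.50.
Round up.

n = 6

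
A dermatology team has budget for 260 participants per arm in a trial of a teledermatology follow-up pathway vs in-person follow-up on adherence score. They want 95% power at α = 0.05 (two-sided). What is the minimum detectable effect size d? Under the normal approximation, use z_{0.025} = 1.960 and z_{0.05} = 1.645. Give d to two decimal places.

d_min ≈ 0.32

For two independent groups of n = 260 each: d_min = (z_{α/2} + z_β)·√(2/n).
z-sum = 1.960 + 1.645 = 3.605.
d_min = 3.605 × √(2/260) = 3.605 × 0.0877 = 0.316.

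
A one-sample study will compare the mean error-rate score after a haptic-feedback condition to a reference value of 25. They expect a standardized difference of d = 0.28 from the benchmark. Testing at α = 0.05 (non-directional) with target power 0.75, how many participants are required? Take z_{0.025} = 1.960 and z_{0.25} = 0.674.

For a one-sample test: n = ((z_{α/2} + z_β) / d)².
z_{α/2} + z_β = 1.960 + 0.674 = 2.634.
n = (2.634 / 0.28)² = 9.407² = 88.49.
Round up.

n = 89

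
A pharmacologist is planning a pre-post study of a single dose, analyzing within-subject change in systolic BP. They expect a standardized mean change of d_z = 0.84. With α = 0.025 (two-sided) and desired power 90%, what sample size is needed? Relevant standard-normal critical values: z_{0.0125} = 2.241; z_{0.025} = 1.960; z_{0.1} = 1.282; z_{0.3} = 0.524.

n = 18 pairs

For a paired (one-sample on differences) test: n = ((z_{α/2} + z_β) / d)².
z_{α/2} + z_β = 2.241 + 1.282 = 3.523.
n = (3.523 / 0.84)² = 4.194² = 17.59.
Round up.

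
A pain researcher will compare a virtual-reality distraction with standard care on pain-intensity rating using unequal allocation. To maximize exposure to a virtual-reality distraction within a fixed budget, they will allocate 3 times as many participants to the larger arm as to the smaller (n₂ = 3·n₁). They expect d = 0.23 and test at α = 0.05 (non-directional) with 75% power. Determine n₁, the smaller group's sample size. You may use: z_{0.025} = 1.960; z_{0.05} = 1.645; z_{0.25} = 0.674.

n₁ = 175

With allocation ratio k = n₂/n₁ = 3, Var(x̄₁−x̄₂) = σ²(1/n₁ + 1/(k·n₁)) = σ²·(k+1)/(k·n₁).
So n₁ = (1 + 1/k)·((z_{α/2} + z_β)/d)² = 1.333 × (2.634/0.23)².
n₁ = 1.333 × 131.15 = 174.9.
Round up: n₁ = 175, giving n₂ = 3 × 175 = 525.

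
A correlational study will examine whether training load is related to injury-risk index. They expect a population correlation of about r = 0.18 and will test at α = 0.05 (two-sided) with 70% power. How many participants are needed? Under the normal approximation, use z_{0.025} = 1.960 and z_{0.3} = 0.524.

n = 190

Fisher's z: C = ½·ln((1+r)/(1−r)) = ½·ln(1.4390) = 0.1820.
n = ((z_{α/2} + z_β)/C)² + 3.
(1.960 + 0.524) / 0.1820 = 2.484 / 0.1820 = 13.648.
n = 13.648² + 3 = 186.28 + 3 = 189.3.
Round up.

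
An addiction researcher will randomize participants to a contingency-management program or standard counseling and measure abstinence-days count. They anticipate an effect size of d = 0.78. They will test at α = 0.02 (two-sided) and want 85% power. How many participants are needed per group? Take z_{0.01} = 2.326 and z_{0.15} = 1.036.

For two independent groups with equal n: n = 2·((z_{α/2} + z_β) / d)².
z_{α/2} + z_β = 2.326 + 1.036 = 3.362.
n = 2 × (3.362 / 0.78)² = 2 × 4.310² = 2 × 18.58 = 37.2.
Round up to the next whole participant.

n = 38 per group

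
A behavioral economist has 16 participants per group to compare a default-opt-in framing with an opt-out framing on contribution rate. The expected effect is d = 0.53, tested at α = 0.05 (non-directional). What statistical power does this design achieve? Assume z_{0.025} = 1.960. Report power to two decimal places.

power ≈ 0.32

For two equal groups, power = Φ(d·√(n/2) − z_{α/2}).
d·√(n/2) = 0.53 × √(16/2) = 0.53 × 2.828 = 1.499.
z_β = 1.499 − 1.960 = -0.461.
Power = Φ(-0.461) = 0.322.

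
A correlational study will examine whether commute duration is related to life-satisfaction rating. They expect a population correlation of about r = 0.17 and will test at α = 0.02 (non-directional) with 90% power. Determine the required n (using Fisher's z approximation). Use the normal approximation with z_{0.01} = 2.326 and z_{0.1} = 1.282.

Fisher's z: C = ½·ln((1+r)/(1−r)) = ½·ln(1.4096) = 0.1717.
n = ((z_{α/2} + z_β)/C)² + 3.
(2.326 + 1.282) / 0.1717 = 3.608 / 0.1717 = 21.013.
n = 21.013² + 3 = 441.56 + 3 = 444.6.
Round up.

n = 445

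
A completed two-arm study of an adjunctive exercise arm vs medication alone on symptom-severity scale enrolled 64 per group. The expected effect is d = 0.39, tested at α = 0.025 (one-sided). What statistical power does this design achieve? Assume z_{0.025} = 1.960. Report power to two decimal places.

For two equal groups, power = Φ(d·√(n/2) − z_{α}).
d·√(n/2) = 0.39 × √(64/2) = 0.39 × 5.657 = 2.206.
z_β = 2.206 − 1.960 = 0.246.
Power = Φ(0.246) = 0.597.

power ≈ 0.60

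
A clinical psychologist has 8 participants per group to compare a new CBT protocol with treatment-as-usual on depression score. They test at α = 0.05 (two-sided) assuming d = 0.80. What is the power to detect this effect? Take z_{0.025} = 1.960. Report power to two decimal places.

power ≈ 0.36

For two equal groups, power = Φ(d·√(n/2) − z_{α/2}).
d·√(n/2) = 0.80 × √(8/2) = 0.80 × 2.000 = 1.600.
z_β = 1.600 − 1.960 = -0.360.
Power = Φ(-0.360) = 0.359.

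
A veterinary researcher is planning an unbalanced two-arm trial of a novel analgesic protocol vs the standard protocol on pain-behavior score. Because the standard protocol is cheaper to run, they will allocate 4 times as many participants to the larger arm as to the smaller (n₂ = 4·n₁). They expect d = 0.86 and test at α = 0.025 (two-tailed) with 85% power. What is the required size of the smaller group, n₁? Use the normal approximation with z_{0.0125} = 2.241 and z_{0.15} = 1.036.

n₁ = 19

With allocation ratio k = n₂/n₁ = 4, Var(x̄₁−x̄₂) = σ²(1/n₁ + 1/(k·n₁)) = σ²·(k+1)/(k·n₁).
So n₁ = (1 + 1/k)·((z_{α/2} + z_β)/d)² = 1.250 × (3.277/0.86)².
n₁ = 1.250 × 14.52 = 18.1.
Round up: n₁ = 19, giving n₂ = 4 × 19 = 76.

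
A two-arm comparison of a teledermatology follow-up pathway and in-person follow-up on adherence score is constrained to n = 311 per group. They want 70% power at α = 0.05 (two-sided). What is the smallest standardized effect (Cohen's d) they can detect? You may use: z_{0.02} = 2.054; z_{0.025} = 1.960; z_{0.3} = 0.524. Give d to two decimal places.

d_min ≈ 0.20

For two independent groups of n = 311 each: d_min = (z_{α/2} + z_β)·√(2/n).
z-sum = 1.960 + 0.524 = 2.484.
d_min = 2.484 × √(2/311) = 2.484 × 0.0802 = 0.199.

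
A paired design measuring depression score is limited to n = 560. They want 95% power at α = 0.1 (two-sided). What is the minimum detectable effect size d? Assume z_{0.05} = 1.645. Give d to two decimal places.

d_min ≈ 0.14

For a single sample (or paired design) of n = 560: d_min = (z_{α/2} + z_β)/√n.
z-sum = 1.645 + 1.645 = 3.290.
d_min = 3.290 / √560 = 3.290 / 23.664 = 0.139.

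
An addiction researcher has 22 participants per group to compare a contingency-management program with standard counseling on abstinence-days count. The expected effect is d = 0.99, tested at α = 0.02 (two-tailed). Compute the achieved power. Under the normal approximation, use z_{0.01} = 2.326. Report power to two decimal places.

For two equal groups, power = Φ(d·√(n/2) − z_{α/2}).
d·√(n/2) = 0.99 × √(22/2) = 0.99 × 3.317 = 3.283.
z_β = 3.283 − 2.326 = 0.957.
Power = Φ(0.957) = 0.831.

power ≈ 0.83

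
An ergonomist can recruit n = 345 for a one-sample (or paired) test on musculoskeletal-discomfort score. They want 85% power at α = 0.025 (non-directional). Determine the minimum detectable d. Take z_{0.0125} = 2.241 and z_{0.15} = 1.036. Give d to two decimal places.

For a single sample (or paired design) of n = 345: d_min = (z_{α/2} + z_β)/√n.
z-sum = 2.241 + 1.036 = 3.277.
d_min = 3.277 / √345 = 3.277 / 18.574 = 0.176.

d_min ≈ 0.18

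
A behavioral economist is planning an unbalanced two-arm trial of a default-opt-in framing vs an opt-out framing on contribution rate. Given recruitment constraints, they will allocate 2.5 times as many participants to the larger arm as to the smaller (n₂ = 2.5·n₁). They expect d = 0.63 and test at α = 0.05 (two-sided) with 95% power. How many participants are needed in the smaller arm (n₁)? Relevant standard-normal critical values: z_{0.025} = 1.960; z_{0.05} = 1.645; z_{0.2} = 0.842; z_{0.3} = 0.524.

n₁ = 46

With allocation ratio k = n₂/n₁ = 2.5, Var(x̄₁−x̄₂) = σ²(1/n₁ + 1/(k·n₁)) = σ²·(k+1)/(k·n₁).
So n₁ = (1 + 1/k)·((z_{α/2} + z_β)/d)² = 1.400 × (3.605/0.63)².
n₁ = 1.400 × 32.74 = 45.8.
Round up: n₁ = 46, giving n₂ = 2.5 × 46 = 115.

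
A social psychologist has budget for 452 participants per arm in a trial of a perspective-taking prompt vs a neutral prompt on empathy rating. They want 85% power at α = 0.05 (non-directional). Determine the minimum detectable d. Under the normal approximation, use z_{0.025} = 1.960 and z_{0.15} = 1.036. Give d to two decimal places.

d_min ≈ 0.20

For two independent groups of n = 452 each: d_min = (z_{α/2} + z_β)·√(2/n).
z-sum = 1.960 + 1.036 = 2.996.
d_min = 2.996 × √(2/452) = 2.996 × 0.0665 = 0.199.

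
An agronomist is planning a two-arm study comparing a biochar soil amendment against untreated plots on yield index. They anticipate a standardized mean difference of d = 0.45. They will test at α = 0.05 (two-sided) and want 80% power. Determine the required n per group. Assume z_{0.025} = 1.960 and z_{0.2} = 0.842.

n = 78 per group

For two independent groups with equal n: n = 2·((z_{α/2} + z_β) / d)².
z_{α/2} + z_β = 1.960 + 0.842 = 2.802.
n = 2 × (2.802 / 0.45)² = 2 × 6.227² = 2 × 38.77 = 77.5.
Round up to the next whole participant.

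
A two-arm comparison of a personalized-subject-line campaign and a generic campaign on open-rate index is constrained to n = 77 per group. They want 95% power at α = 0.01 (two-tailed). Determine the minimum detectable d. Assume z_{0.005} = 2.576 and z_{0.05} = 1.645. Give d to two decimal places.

For two independent groups of n = 77 each: d_min = (z_{α/2} + z_β)·√(2/n).
z-sum = 2.576 + 1.645 = 4.221.
d_min = 4.221 × √(2/77) = 4.221 × 0.1612 = 0.680.

d_min ≈ 0.68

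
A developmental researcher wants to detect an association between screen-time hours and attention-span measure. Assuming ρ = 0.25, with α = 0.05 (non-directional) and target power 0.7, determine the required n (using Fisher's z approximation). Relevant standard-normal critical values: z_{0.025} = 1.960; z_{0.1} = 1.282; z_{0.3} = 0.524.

Fisher's z: C = ½·ln((1+r)/(1−r)) = ½·ln(1.6667) = 0.2554.
n = ((z_{α/2} + z_β)/C)² + 3.
(1.960 + 0.524) / 0.2554 = 2.484 / 0.2554 = 9.726.
n = 9.726² + 3 = 94.59 + 3 = 97.6.
Round up.

n = 98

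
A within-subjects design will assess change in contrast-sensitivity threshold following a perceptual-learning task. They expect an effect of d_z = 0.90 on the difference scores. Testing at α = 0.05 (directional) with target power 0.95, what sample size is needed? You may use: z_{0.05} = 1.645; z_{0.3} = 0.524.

n = 14 pairs

For a paired (one-sample on differences) test: n = ((z_{α} + z_β) / d)².
z_{α} + z_β = 1.645 + 1.645 = 3.290.
n = (3.290 / 0.90)² = 3.656² = 13.36.
Round up.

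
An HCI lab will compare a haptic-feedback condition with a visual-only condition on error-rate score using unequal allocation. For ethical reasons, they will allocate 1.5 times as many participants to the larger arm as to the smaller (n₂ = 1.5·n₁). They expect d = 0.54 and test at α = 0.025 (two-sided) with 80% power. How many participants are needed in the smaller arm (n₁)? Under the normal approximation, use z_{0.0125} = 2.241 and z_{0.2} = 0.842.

With allocation ratio k = n₂/n₁ = 1.5, Var(x̄₁−x̄₂) = σ²(1/n₁ + 1/(k·n₁)) = σ²·(k+1)/(k·n₁).
So n₁ = (1 + 1/k)·((z_{α/2} + z_β)/d)² = 1.667 × (3.083/0.54)².
n₁ = 1.667 × 32.60 = 54.3.
Round up: n₁ = 55, giving n₂ = ⌈1.5 × 55⌉ = ⌈82.5⌉ = 83.

n₁ = 55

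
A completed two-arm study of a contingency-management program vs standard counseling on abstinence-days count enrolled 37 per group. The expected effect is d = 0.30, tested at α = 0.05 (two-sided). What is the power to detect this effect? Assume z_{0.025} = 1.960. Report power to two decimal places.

power ≈ 0.25

For two equal groups, power = Φ(d·√(n/2) − z_{α/2}).
d·√(n/2) = 0.30 × √(37/2) = 0.30 × 4.301 = 1.290.
z_β = 1.290 − 1.960 = -0.670.
Power = Φ(-0.670) = 0.252.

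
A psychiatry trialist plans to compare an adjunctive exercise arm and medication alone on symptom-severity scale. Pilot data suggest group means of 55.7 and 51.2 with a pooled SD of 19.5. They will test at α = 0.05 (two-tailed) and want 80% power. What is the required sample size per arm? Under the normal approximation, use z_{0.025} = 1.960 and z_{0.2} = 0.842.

Cohen's d = |M₁ − M₂| / SD_pooled = |55.7 − 51.2| / 19.5 = 4.5 / 19.5 = 0.231.
For two independent groups with equal n: n = 2·((z_{α/2} + z_β) / d)².
z_{α/2} + z_β = 1.960 + 0.842 = 2.802.
n = 2 × (2.802 / 0.231)² = 2 × 12.130² = 2 × 147.13 = 294.3.
Round up to the next whole participant.

n = 295 per group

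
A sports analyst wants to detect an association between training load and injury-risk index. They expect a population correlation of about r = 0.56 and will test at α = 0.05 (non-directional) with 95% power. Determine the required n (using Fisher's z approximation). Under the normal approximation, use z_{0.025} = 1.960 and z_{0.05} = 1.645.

n = 36

Fisher's z: C = ½·ln((1+r)/(1−r)) = ½·ln(3.5455) = 0.6328.
n = ((z_{α/2} + z_β)/C)² + 3.
(1.960 + 1.645) / 0.6328 = 3.605 / 0.6328 = 5.697.
n = 5.697² + 3 = 32.45 + 3 = 35.5.
Round up.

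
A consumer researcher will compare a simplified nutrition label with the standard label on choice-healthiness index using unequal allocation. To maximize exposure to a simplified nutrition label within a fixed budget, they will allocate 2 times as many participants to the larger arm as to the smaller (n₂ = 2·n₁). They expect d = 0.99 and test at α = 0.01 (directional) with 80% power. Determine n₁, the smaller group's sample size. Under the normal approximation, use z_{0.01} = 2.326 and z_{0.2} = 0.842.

With allocation ratio k = n₂/n₁ = 2, Var(x̄₁−x̄₂) = σ²(1/n₁ + 1/(k·n₁)) = σ²·(k+1)/(k·n₁).
So n₁ = (1 + 1/k)·((z_{α} + z_β)/d)² = 1.500 × (3.168/0.99)².
n₁ = 1.500 × 10.24 = 15.4.
Round up: n₁ = 16, giving n₂ = 2 × 16 = 32.

n₁ = 16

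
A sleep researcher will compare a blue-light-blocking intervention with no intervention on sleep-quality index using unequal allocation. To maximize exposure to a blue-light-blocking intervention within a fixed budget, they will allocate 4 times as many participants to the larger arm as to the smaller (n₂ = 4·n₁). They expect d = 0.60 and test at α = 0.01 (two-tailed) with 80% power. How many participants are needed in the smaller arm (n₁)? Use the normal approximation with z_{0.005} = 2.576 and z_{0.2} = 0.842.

n₁ = 41

With allocation ratio k = n₂/n₁ = 4, Var(x̄₁−x̄₂) = σ²(1/n₁ + 1/(k·n₁)) = σ²·(k+1)/(k·n₁).
So n₁ = (1 + 1/k)·((z_{α/2} + z_β)/d)² = 1.250 × (3.418/0.60)².
n₁ = 1.250 × 32.45 = 40.6.
Round up: n₁ = 41, giving n₂ = 4 × 41 = 164.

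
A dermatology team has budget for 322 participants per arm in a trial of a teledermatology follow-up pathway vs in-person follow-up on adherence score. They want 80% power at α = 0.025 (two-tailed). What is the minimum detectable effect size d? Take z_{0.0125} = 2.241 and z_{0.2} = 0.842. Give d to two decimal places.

For two independent groups of n = 322 each: d_min = (z_{α/2} + z_β)·√(2/n).
z-sum = 2.241 + 0.842 = 3.083.
d_min = 3.083 × √(2/322) = 3.083 × 0.0788 = 0.243.

d_min ≈ 0.24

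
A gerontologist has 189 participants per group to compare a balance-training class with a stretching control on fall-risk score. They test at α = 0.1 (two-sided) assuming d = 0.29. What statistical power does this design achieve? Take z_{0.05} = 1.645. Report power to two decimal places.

power ≈ 0.88

For two equal groups, power = Φ(d·√(n/2) − z_{α/2}).
d·√(n/2) = 0.29 × √(189/2) = 0.29 × 9.721 = 2.819.
z_β = 2.819 − 1.645 = 1.174.
Power = Φ(1.174) = 0.880.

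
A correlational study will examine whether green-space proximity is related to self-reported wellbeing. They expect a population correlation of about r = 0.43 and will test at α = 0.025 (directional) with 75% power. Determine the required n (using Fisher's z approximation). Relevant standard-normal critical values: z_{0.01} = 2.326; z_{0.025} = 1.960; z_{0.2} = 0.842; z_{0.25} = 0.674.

Fisher's z: C = ½·ln((1+r)/(1−r)) = ½·ln(2.5088) = 0.4599.
n = ((z_{α} + z_β)/C)² + 3.
(1.960 + 0.674) / 0.4599 = 2.634 / 0.4599 = 5.727.
n = 5.727² + 3 = 32.80 + 3 = 35.8.
Round up.

n = 36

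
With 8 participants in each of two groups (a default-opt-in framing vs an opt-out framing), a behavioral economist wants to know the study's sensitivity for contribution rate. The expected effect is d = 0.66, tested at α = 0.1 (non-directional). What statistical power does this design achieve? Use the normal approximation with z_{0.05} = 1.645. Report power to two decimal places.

power ≈ 0.37

For two equal groups, power = Φ(d·√(n/2) − z_{α/2}).
d·√(n/2) = 0.66 × √(8/2) = 0.66 × 2.000 = 1.320.
z_β = 1.320 − 1.645 = -0.325.
Power = Φ(-0.325) = 0.373.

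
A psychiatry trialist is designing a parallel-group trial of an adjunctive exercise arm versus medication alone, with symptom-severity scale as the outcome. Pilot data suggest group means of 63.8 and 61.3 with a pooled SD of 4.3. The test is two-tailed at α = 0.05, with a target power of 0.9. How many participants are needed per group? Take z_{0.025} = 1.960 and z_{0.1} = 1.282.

Cohen's d = |M₁ − M₂| / SD_pooled = |63.8 − 61.3| / 4.3 = 2.5 / 4.3 = 0.581.
For two independent groups with equal n: n = 2·((z_{α/2} + z_β) / d)².
z_{α/2} + z_β = 1.960 + 1.282 = 3.242.
n = 2 × (3.242 / 0.581)² = 2 × 5.580² = 2 × 31.14 = 62.3.
Round up to the next whole participant.

n = 63 per group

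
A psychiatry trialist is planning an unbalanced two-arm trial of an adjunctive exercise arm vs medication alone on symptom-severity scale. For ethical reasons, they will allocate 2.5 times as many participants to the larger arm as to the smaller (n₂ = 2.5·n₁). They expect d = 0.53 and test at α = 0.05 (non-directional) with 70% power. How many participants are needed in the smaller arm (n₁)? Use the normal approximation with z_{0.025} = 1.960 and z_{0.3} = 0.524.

n₁ = 31

With allocation ratio k = n₂/n₁ = 2.5, Var(x̄₁−x̄₂) = σ²(1/n₁ + 1/(k·n₁)) = σ²·(k+1)/(k·n₁).
So n₁ = (1 + 1/k)·((z_{α/2} + z_β)/d)² = 1.400 × (2.484/0.53)².
n₁ = 1.400 × 21.97 = 30.8.
Round up: n₁ = 31, giving n₂ = ⌈2.5 × 31⌉ = ⌈77.5⌉ = 78.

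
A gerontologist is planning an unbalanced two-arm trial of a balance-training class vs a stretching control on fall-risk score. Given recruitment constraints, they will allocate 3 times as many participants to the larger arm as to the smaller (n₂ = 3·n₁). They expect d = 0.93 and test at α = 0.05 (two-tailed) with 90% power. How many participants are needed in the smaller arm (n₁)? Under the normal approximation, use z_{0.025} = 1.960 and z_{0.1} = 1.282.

n₁ = 17

With allocation ratio k = n₂/n₁ = 3, Var(x̄₁−x̄₂) = σ²(1/n₁ + 1/(k·n₁)) = σ²·(k+1)/(k·n₁).
So n₁ = (1 + 1/k)·((z_{α/2} + z_β)/d)² = 1.333 × (3.242/0.93)².
n₁ = 1.333 × 12.15 = 16.2.
Round up: n₁ = 17, giving n₂ = 3 × 17 = 51.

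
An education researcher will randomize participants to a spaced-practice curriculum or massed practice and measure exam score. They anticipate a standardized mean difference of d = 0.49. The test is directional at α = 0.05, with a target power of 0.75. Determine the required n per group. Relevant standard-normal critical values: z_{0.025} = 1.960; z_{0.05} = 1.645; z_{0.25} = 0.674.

n = 45 per group

For two independent groups with equal n: n = 2·((z_{α} + z_β) / d)².
z_{α} + z_β = 1.645 + 0.674 = 2.319.
n = 2 × (2.319 / 0.49)² = 2 × 4.733² = 2 × 22.40 = 44.8.
Round up to the next whole participant.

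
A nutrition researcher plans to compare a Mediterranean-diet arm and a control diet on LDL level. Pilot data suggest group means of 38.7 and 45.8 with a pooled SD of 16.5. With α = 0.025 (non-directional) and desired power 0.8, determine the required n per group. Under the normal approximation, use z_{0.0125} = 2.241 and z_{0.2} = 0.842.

Cohen's d = |M₁ − M₂| / SD_pooled = |38.7 − 45.8| / 16.5 = 7.1 / 16.5 = 0.430.
For two independent groups with equal n: n = 2·((z_{α/2} + z_β) / d)².
z_{α/2} + z_β = 2.241 + 0.842 = 3.083.
n = 2 × (3.083 / 0.430)² = 2 × 7.170² = 2 × 51.41 = 102.8.
Round up to the next whole participant.

n = 103 per group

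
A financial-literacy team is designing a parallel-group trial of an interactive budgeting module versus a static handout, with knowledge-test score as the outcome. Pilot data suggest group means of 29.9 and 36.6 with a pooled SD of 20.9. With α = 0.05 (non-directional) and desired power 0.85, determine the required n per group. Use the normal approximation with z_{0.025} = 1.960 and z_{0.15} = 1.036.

Cohen's d = |M₁ − M₂| / SD_pooled = |29.9 − 36.6| / 20.9 = 6.7 / 20.9 = 0.321.
For two independent groups with equal n: n = 2·((z_{α/2} + z_β) / d)².
z_{α/2} + z_β = 1.960 + 1.036 = 2.996.
n = 2 × (2.996 / 0.321)² = 2 × 9.333² = 2 × 87.11 = 174.2.
Round up to the next whole participant.

n = 175 per group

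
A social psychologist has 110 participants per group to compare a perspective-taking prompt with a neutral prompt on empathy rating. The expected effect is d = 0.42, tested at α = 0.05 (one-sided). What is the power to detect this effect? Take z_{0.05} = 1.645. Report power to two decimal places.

power ≈ 0.93

For two equal groups, power = Φ(d·√(n/2) − z_{α}).
d·√(n/2) = 0.42 × √(110/2) = 0.42 × 7.416 = 3.115.
z_β = 3.115 − 1.645 = 1.470.
Power = Φ(1.470) = 0.929.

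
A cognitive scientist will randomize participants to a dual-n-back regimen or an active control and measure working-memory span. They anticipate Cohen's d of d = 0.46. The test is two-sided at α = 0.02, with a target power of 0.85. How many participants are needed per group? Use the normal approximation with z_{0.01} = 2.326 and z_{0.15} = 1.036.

For two independent groups with equal n: n = 2·((z_{α/2} + z_β) / d)².
z_{α/2} + z_β = 2.326 + 1.036 = 3.362.
n = 2 × (3.362 / 0.46)² = 2 × 7.309² = 2 × 53.42 = 106.8.
Round up to the next whole participant.

n = 107 per group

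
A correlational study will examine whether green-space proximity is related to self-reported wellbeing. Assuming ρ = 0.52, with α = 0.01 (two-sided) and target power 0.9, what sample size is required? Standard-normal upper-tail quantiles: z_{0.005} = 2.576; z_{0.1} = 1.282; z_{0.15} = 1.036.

Fisher's z: C = ½·ln((1+r)/(1−r)) = ½·ln(3.1667) = 0.5763.
n = ((z_{α/2} + z_β)/C)² + 3.
(2.576 + 1.282) / 0.5763 = 3.858 / 0.5763 = 6.694.
n = 6.694² + 3 = 44.82 + 3 = 47.8.
Round up.

n = 48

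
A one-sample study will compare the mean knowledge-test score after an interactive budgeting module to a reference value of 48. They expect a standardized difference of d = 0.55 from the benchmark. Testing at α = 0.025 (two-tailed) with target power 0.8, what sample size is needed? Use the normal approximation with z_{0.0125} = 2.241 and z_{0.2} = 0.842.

n = 32

For a one-sample test: n = ((z_{α/2} + z_β) / d)².
z_{α/2} + z_β = 2.241 + 0.842 = 3.083.
n = (3.083 / 0.55)² = 5.605² = 31.42.
Round up.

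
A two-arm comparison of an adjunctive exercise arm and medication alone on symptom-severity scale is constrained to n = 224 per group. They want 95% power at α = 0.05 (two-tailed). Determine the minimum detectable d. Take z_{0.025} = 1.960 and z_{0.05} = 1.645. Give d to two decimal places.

For two independent groups of n = 224 each: d_min = (z_{α/2} + z_β)·√(2/n).
z-sum = 1.960 + 1.645 = 3.605.
d_min = 3.605 × √(2/224) = 3.605 × 0.0945 = 0.341.

d_min ≈ 0.34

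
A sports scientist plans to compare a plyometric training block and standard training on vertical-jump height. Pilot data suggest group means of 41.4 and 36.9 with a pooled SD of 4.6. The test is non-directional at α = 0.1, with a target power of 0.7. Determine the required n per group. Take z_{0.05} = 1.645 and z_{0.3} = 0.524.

n = 10 per group

Cohen's d = |M₁ − M₂| / SD_pooled = |41.4 − 36.9| / 4.6 = 4.5 / 4.6 = 0.978.
For two independent groups with equal n: n = 2·((z_{α/2} + z_β) / d)².
z_{α/2} + z_β = 1.645 + 0.524 = 2.169.
n = 2 × (2.169 / 0.978)² = 2 × 2.218² = 2 × 4.92 = 9.8.
Round up to the next whole participant.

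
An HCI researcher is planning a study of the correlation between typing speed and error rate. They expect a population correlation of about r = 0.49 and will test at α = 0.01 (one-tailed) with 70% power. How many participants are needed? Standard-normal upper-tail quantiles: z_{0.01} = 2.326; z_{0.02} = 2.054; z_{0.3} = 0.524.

n = 32

Fisher's z: C = ½·ln((1+r)/(1−r)) = ½·ln(2.9216) = 0.5361.
n = ((z_{α} + z_β)/C)² + 3.
(2.326 + 0.524) / 0.5361 = 2.850 / 0.5361 = 5.316.
n = 5.316² + 3 = 28.26 + 3 = 31.3.
Round up.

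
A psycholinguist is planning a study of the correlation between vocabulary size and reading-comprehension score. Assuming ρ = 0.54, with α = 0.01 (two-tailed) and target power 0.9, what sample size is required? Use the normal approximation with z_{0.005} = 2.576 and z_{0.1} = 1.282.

n = 44

Fisher's z: C = ½·ln((1+r)/(1−r)) = ½·ln(3.3478) = 0.6042.
n = ((z_{α/2} + z_β)/C)² + 3.
(2.576 + 1.282) / 0.6042 = 3.858 / 0.6042 = 6.385.
n = 6.385² + 3 = 40.77 + 3 = 43.8.
Round up.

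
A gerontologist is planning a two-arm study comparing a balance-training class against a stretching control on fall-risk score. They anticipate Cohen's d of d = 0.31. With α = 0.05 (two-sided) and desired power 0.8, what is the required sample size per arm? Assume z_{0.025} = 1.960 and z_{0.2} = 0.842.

n = 164 per group

For two independent groups with equal n: n = 2·((z_{α/2} + z_β) / d)².
z_{α/2} + z_β = 1.960 + 0.842 = 2.802.
n = 2 × (2.802 / 0.31)² = 2 × 9.039² = 2 × 81.70 = 163.4.
Round up to the next whole participant.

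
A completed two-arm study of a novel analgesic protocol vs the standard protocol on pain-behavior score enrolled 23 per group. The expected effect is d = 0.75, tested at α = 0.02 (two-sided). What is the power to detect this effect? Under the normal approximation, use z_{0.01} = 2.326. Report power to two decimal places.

For two equal groups, power = Φ(d·√(n/2) − z_{α/2}).
d·√(n/2) = 0.75 × √(23/2) = 0.75 × 3.391 = 2.543.
z_β = 2.543 − 2.326 = 0.217.
Power = Φ(0.217) = 0.586.

power ≈ 0.59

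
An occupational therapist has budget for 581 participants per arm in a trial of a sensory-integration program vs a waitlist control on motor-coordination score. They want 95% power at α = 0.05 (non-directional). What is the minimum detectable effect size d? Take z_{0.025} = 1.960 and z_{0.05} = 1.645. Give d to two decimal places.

d_min ≈ 0.21

For two independent groups of n = 581 each: d_min = (z_{α/2} + z_β)·√(2/n).
z-sum = 1.960 + 1.645 = 3.605.
d_min = 3.605 × √(2/581) = 3.605 × 0.0587 = 0.212.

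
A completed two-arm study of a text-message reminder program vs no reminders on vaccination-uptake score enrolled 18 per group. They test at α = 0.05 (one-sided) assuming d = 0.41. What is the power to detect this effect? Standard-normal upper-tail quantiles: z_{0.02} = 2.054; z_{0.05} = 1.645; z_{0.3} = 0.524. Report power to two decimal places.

For two equal groups, power = Φ(d·√(n/2) − z_{α}).
d·√(n/2) = 0.41 × √(18/2) = 0.41 × 3.000 = 1.230.
z_β = 1.230 − 1.645 = -0.415.
Power = Φ(-0.415) = 0.339.

power ≈ 0.34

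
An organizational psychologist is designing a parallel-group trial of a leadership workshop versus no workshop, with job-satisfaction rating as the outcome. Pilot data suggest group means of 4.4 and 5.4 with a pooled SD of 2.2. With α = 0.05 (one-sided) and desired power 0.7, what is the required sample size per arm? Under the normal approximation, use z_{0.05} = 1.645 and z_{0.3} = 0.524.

Cohen's d = |M₁ − M₂| / SD_pooled = |4.4 − 5.4| / 2.2 = 1.0 / 2.2 = 0.455.
For two independent groups with equal n: n = 2·((z_{α} + z_β) / d)².
z_{α} + z_β = 1.645 + 0.524 = 2.169.
n = 2 × (2.169 / 0.455)² = 2 × 4.767² = 2 × 22.72 = 45.4.
Round up to the next whole participant.

n = 46 per group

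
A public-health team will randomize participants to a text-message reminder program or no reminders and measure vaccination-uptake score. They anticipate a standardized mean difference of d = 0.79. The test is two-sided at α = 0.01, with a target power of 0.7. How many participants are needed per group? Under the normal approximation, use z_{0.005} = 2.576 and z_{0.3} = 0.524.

n = 31 per group

For two independent groups with equal n: n = 2·((z_{α/2} + z_β) / d)².
z_{α/2} + z_β = 2.576 + 0.524 = 3.100.
n = 2 × (3.100 / 0.79)² = 2 × 3.924² = 2 × 15.40 = 30.8.
Round up to the next whole participant.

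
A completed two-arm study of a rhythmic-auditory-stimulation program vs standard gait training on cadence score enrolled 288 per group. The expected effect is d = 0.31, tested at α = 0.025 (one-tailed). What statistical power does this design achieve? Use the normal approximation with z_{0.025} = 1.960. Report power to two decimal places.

power ≈ 0.96

For two equal groups, power = Φ(d·√(n/2) − z_{α}).
d·√(n/2) = 0.31 × √(288/2) = 0.31 × 12.000 = 3.720.
z_β = 3.720 − 1.960 = 1.760.
Power = Φ(1.760) = 0.961.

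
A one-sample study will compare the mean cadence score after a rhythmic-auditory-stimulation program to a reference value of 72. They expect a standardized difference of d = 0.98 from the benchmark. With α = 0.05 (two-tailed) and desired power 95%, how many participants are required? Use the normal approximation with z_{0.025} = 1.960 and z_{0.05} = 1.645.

For a one-sample test: n = ((z_{α/2} + z_β) / d)².
z_{α/2} + z_β = 1.960 + 1.645 = 3.605.
n = (3.605 / 0.98)² = 3.679² = 13.53.
Round up.

n = 14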